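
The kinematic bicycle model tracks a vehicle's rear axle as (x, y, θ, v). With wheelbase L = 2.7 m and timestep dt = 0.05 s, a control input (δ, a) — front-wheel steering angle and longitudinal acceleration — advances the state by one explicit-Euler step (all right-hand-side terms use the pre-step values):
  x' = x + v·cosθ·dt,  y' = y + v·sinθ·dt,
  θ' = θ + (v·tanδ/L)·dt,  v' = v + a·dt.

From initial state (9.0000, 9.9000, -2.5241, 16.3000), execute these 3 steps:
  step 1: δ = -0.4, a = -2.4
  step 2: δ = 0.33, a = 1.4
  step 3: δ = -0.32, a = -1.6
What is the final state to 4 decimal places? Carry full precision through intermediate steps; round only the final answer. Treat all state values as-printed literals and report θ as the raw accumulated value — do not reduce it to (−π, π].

after step 1 (δ=-0.4, a=-2.4): (8.335504, 9.428121, -2.651721, 16.180000)
after step 2 (δ=0.33, a=1.4): (7.621648, 9.047476, -2.549090, 16.250000)
after step 3 (δ=-0.32, a=-1.6): (6.947642, 8.593745, -2.648814, 16.170000)

(6.9476, 8.5937, -2.6488, 16.1700)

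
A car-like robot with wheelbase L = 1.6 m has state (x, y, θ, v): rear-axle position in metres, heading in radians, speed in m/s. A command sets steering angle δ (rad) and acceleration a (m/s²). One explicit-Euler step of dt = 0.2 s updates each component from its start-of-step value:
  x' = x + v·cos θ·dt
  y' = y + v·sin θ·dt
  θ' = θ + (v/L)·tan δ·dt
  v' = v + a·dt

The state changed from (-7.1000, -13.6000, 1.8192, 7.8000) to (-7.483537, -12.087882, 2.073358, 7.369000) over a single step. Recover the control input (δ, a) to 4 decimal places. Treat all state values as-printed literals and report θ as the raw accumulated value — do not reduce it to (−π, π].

δ = 0.2550, a = -2.1550

a = (v'−v)/dt = (-0.431000)/0.2 = -2.1550
Δθ = θ'−θ = 0.254158;  (v·dt/L) = 7.8000·0.2/1.6 = 0.975000
tan δ = Δθ·L/(v·dt) = 0.260675  →  δ = 0.2550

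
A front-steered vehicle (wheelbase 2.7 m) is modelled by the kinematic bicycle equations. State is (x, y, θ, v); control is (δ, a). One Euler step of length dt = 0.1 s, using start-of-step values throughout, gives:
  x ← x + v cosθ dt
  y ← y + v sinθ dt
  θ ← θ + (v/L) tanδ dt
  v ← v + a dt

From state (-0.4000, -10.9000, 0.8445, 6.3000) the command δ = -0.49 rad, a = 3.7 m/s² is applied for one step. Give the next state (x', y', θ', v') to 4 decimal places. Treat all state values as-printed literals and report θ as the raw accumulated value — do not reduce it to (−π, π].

(0.0184, -10.4290, 0.7200, 6.6700)

x' = -0.4000 + 6.3000·cos(0.8445)·0.1 = 0.0184
y' = -10.9000 + 6.3000·sin(0.8445)·0.1 = -10.4290
θ' = 0.8445 + (6.3000/2.7)·tan(-0.49)·0.1 = 0.7200
v' = 6.3000 + 3.7000·0.1 = 6.6700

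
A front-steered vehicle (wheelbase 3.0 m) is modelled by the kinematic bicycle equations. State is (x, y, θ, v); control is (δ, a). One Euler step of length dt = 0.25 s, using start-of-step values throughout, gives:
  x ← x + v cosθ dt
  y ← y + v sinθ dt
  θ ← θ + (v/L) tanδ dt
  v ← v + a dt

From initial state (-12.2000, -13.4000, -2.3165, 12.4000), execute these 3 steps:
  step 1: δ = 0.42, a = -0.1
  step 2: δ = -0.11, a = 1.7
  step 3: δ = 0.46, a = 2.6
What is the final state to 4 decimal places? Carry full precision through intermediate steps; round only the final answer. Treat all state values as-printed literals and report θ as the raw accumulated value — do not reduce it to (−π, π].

(-16.4116, -21.5966, -1.4405, 13.4500)

after step 1 (δ=0.42, a=-0.1): (-14.303316, -15.677293, -1.855042, 12.375000)
after step 2 (δ=-0.11, a=1.7): (-15.170906, -18.646902, -1.968939, 12.800000)
after step 3 (δ=0.46, a=2.6): (-16.411568, -21.596606, -1.440460, 13.450000)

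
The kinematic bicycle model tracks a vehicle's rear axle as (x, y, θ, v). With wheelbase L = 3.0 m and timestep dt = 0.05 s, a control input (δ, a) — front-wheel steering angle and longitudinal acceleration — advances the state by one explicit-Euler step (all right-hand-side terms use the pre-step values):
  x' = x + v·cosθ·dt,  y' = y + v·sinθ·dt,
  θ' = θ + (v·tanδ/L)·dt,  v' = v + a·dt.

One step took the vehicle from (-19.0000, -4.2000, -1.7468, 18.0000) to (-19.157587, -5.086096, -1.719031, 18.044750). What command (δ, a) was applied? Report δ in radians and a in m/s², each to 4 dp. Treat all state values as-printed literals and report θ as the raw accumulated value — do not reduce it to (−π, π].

a = (v'−v)/dt = (0.044750)/0.05 = 0.8950
Δθ = θ'−θ = 0.027769;  (v·dt/L) = 18.0000·0.05/3.0 = 0.300000
tan δ = Δθ·L/(v·dt) = 0.092563  →  δ = 0.0923

δ = 0.0923, a = 0.8950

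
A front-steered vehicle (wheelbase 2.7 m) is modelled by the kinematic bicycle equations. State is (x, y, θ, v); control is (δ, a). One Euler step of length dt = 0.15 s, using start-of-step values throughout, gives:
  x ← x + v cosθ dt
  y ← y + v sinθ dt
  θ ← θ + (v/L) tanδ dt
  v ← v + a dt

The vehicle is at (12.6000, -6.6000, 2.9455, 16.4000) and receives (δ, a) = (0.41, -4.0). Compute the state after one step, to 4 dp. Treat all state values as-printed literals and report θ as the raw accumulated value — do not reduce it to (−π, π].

(10.1871, -6.1207, 3.3415, 15.8000)

x' = 12.6000 + 16.4000·cos(2.9455)·0.15 = 10.1871
y' = -6.6000 + 16.4000·sin(2.9455)·0.15 = -6.1207
θ' = 2.9455 + (16.4000/2.7)·tan(0.41)·0.15 = 3.3415
v' = 16.4000 − 4.0000·0.15 = 15.8000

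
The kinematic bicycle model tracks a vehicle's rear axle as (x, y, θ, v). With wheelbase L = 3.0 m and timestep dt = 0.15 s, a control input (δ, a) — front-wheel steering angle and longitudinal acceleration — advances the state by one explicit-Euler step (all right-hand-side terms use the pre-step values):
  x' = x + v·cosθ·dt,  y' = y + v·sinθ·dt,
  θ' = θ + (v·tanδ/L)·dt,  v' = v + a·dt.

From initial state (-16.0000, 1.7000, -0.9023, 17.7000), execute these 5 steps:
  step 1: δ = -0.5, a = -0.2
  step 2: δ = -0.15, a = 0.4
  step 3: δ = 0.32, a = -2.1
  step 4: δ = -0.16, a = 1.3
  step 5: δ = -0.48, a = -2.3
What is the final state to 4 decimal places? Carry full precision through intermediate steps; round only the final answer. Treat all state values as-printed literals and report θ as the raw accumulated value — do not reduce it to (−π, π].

after step 1 (δ=-0.5, a=-0.2): (-14.354413, -0.383523, -1.385778, 17.670000)
after step 2 (δ=-0.15, a=0.4): (-13.866814, -2.988787, -1.519306, 17.730000)
after step 3 (δ=0.32, a=-2.1): (-13.729936, -5.644762, -1.225529, 17.415000)
after step 4 (δ=-0.16, a=1.3): (-12.845824, -8.102850, -1.366050, 17.610000)
after step 5 (δ=-0.48, a=-2.3): (-12.308758, -10.689176, -1.824448, 17.265000)

(-12.3088, -10.6892, -1.8244, 17.2650)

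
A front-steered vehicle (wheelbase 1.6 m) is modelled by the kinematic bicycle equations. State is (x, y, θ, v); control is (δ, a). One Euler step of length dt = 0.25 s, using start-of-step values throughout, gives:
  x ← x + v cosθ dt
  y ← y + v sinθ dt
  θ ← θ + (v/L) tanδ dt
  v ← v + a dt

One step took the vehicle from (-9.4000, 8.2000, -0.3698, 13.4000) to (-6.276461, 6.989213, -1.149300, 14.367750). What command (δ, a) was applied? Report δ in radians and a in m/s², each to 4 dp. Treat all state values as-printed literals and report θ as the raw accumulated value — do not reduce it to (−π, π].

a = (v'−v)/dt = (0.967750)/0.25 = 3.8710
Δθ = θ'−θ = -0.779500;  (v·dt/L) = 13.4000·0.25/1.6 = 2.093750
tan δ = Δθ·L/(v·dt) = -0.372299  →  δ = -0.3564

δ = -0.3564, a = 3.8710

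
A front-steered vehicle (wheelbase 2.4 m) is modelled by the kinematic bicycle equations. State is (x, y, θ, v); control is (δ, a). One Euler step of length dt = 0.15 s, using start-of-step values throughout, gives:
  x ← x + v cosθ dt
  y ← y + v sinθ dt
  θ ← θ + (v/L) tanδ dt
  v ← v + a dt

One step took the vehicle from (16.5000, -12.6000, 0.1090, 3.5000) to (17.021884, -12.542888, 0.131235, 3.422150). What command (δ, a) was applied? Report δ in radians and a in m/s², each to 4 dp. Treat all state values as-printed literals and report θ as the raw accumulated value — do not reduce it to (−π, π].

a = (v'−v)/dt = (-0.077850)/0.15 = -0.5190
Δθ = θ'−θ = 0.022235;  (v·dt/L) = 3.5000·0.15/2.4 = 0.218750
tan δ = Δθ·L/(v·dt) = 0.101646  →  δ = 0.1013

δ = 0.1013, a = -0.5190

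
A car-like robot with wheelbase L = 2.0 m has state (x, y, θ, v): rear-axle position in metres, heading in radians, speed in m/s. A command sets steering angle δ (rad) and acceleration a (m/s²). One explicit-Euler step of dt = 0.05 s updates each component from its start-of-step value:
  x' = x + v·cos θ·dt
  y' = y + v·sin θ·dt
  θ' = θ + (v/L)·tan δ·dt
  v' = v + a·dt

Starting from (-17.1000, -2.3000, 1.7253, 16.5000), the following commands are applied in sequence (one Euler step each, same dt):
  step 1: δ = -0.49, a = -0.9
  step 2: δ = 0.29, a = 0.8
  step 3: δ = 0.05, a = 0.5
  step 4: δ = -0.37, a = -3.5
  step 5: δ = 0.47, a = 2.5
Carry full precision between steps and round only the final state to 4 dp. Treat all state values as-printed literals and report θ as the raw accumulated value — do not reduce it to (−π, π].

(-17.2173, 1.7975, 1.6961, 16.4700)

after step 1 (δ=-0.49, a=-0.9): (-17.226959, -1.484827, 1.505277, 16.455000)
after step 2 (δ=0.29, a=0.8): (-17.173092, -0.663843, 1.628037, 16.495000)
after step 3 (δ=0.05, a=0.5): (-17.220275, 0.159557, 1.648673, 16.520000)
after step 4 (δ=-0.37, a=-3.5): (-17.284536, 0.983053, 1.488485, 16.345000)
after step 5 (δ=0.47, a=2.5): (-17.217344, 1.797536, 1.696053, 16.470000)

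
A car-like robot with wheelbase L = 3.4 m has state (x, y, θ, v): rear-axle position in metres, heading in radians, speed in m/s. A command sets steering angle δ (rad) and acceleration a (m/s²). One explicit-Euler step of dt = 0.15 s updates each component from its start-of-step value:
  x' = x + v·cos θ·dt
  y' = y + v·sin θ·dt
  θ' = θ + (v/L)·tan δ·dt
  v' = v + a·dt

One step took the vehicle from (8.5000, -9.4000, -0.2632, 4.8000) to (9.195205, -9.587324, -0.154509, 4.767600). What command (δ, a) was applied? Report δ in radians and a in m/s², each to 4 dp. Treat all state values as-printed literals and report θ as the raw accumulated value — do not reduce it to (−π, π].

a = (v'−v)/dt = (-0.032400)/0.15 = -0.2160
Δθ = θ'−θ = 0.108691;  (v·dt/L) = 4.8000·0.15/3.4 = 0.211765
tan δ = Δθ·L/(v·dt) = 0.513263  →  δ = 0.4742

δ = 0.4742, a = -0.2160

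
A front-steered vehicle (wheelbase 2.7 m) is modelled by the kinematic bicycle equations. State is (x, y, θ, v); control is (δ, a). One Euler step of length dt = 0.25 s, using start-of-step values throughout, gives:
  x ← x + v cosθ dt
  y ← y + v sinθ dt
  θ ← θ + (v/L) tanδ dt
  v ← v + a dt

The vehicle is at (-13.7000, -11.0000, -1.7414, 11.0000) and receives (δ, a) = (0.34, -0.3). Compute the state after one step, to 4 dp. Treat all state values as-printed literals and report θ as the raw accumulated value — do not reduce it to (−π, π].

x' = -13.7000 + 11.0000·cos(-1.7414)·0.25 = -14.1669
y' = -11.0000 + 11.0000·sin(-1.7414)·0.25 = -13.7101
θ' = -1.7414 + (11.0000/2.7)·tan(0.34)·0.25 = -1.3811
v' = 11.0000 − 0.3000·0.25 = 10.9250

(-14.1669, -13.7101, -1.3811, 10.9250)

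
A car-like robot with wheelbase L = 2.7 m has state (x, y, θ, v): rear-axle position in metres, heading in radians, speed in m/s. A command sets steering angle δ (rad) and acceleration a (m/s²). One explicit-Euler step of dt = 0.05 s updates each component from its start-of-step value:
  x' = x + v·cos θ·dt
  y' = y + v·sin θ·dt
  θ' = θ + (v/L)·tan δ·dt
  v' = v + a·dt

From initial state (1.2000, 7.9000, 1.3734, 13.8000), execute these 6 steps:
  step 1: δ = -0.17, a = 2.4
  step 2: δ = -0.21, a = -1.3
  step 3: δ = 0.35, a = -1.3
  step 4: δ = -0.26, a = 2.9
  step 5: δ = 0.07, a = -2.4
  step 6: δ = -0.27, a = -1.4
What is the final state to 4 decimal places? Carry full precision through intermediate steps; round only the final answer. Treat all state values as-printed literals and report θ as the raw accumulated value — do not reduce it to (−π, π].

(2.2012, 11.9307, 1.2476, 13.7450)

after step 1 (δ=-0.17, a=2.4): (1.335321, 8.576601, 1.329532, 13.920000)
after step 2 (δ=-0.21, a=-1.3): (1.501616, 9.252442, 1.274589, 13.855000)
after step 3 (δ=0.35, a=-1.3): (1.703826, 9.915023, 1.368246, 13.790000)
after step 4 (δ=-0.26, a=2.9): (1.842532, 10.590427, 1.300312, 13.935000)
after step 5 (δ=0.07, a=-2.4): (2.028703, 11.261845, 1.318405, 13.815000)
after step 6 (δ=-0.27, a=-1.4): (2.201197, 11.930710, 1.247601, 13.745000)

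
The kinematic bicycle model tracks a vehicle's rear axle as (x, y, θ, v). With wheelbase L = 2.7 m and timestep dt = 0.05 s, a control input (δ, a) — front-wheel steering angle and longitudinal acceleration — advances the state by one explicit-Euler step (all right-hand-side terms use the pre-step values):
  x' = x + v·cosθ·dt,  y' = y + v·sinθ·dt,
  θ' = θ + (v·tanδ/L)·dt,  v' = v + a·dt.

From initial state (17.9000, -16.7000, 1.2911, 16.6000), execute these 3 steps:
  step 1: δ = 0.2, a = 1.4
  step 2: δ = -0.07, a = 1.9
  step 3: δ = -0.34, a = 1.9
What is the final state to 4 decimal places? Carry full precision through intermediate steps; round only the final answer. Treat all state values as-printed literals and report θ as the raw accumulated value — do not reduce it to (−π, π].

(18.5074, -14.2740, 1.2219, 16.8600)

after step 1 (δ=0.2, a=1.4): (18.129133, -15.902254, 1.353415, 16.670000)
after step 2 (δ=-0.07, a=1.9): (18.308897, -15.088370, 1.331770, 16.765000)
after step 3 (δ=-0.34, a=1.9): (18.507358, -14.273953, 1.221948, 16.860000)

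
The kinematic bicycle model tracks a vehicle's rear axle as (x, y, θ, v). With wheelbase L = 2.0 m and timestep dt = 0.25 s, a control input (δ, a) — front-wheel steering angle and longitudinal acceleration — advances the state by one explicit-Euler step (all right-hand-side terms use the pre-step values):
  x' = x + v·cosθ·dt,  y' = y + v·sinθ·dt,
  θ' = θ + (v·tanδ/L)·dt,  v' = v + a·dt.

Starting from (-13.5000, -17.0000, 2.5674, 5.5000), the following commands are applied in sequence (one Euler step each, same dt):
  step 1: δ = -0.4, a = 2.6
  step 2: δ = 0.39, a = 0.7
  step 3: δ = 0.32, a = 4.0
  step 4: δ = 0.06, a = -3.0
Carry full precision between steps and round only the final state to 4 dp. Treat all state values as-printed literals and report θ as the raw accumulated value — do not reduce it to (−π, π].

after step 1 (δ=-0.4, a=2.6): (-14.654493, -16.253159, 2.276730, 6.150000)
after step 2 (δ=0.39, a=0.7): (-15.651937, -15.083112, 2.592728, 6.325000)
after step 3 (δ=0.32, a=4.0): (-17.000929, -14.258144, 2.854733, 7.325000)
after step 4 (δ=0.06, a=-3.0): (-18.757349, -13.740007, 2.909736, 6.575000)

(-18.7573, -13.7400, 2.9097, 6.5750)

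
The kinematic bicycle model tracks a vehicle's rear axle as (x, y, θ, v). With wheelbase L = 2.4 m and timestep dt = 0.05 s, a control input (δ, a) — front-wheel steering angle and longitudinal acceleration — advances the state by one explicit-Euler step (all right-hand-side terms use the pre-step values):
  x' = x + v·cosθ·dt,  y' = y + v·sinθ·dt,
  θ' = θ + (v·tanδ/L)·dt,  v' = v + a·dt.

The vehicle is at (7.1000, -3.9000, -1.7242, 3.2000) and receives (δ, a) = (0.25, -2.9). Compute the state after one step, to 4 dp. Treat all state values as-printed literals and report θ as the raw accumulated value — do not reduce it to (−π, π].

(7.0756, -4.0581, -1.7072, 3.0550)

x' = 7.1000 + 3.2000·cos(-1.7242)·0.05 = 7.0756
y' = -3.9000 + 3.2000·sin(-1.7242)·0.05 = -4.0581
θ' = -1.7242 + (3.2000/2.4)·tan(0.25)·0.05 = -1.7072
v' = 3.2000 − 2.9000·0.05 = 3.0550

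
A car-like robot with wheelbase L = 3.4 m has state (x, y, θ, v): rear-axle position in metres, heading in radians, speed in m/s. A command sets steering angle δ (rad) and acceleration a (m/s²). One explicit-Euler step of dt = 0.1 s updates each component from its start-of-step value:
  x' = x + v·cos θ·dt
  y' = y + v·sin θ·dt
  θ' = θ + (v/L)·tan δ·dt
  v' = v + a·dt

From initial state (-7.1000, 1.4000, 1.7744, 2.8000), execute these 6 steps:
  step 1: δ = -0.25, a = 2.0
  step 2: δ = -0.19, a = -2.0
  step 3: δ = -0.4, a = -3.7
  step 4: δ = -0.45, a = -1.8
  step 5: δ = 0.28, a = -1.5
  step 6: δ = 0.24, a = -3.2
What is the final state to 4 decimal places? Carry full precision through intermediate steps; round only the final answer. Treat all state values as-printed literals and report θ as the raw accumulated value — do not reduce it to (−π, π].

after step 1 (δ=-0.25, a=2.0): (-7.156616, 1.674216, 1.753372, 3.000000)
after step 2 (δ=-0.19, a=-2.0): (-7.211085, 1.969230, 1.736402, 2.800000)
after step 3 (δ=-0.4, a=-3.7): (-7.257243, 2.245399, 1.701584, 2.430000)
after step 4 (δ=-0.45, a=-1.8): (-7.288934, 2.486324, 1.667060, 2.250000)
after step 5 (δ=0.28, a=-1.5): (-7.310560, 2.710282, 1.686089, 2.100000)
after step 6 (δ=0.24, a=-3.2): (-7.334718, 2.918888, 1.701204, 1.780000)

(-7.3347, 2.9189, 1.7012, 1.7800)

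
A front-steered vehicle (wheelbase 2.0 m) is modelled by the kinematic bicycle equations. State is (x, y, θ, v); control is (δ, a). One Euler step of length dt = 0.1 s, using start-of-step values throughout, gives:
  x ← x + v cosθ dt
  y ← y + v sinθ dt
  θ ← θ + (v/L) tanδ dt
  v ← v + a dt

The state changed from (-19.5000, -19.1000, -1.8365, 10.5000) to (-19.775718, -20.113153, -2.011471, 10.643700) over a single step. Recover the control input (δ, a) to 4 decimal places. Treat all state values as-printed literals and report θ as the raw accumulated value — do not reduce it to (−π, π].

δ = -0.3217, a = 1.4370

a = (v'−v)/dt = (0.143700)/0.1 = 1.4370
Δθ = θ'−θ = -0.174971;  (v·dt/L) = 10.5000·0.1/2.0 = 0.525000
tan δ = Δθ·L/(v·dt) = -0.333278  →  δ = -0.3217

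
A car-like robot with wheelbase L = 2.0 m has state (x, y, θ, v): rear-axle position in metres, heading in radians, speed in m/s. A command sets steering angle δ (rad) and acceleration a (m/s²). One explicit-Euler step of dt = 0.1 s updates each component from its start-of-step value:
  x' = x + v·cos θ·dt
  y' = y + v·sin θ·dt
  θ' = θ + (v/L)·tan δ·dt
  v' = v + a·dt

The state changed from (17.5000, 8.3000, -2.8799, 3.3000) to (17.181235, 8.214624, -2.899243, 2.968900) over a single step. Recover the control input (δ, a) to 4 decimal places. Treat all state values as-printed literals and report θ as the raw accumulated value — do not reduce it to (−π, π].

δ = -0.1167, a = -3.3110

a = (v'−v)/dt = (-0.331100)/0.1 = -3.3110
Δθ = θ'−θ = -0.019343;  (v·dt/L) = 3.3000·0.1/2.0 = 0.165000
tan δ = Δθ·L/(v·dt) = -0.117230  →  δ = -0.1167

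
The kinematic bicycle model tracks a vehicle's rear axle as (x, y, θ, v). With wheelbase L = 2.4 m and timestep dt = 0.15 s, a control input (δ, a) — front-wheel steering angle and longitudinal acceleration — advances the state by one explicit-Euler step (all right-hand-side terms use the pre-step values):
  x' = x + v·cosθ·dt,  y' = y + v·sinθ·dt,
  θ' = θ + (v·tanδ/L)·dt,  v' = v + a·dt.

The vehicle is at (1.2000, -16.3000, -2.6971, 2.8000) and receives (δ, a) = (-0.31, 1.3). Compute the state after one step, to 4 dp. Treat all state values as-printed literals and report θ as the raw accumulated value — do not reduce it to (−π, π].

x' = 1.2000 + 2.8000·cos(-2.6971)·0.15 = 0.8208
y' = -16.3000 + 2.8000·sin(-2.6971)·0.15 = -16.4806
θ' = -2.6971 + (2.8000/2.4)·tan(-0.31)·0.15 = -2.7532
v' = 2.8000 + 1.3000·0.15 = 2.9950

(0.8208, -16.4806, -2.7532, 2.9950)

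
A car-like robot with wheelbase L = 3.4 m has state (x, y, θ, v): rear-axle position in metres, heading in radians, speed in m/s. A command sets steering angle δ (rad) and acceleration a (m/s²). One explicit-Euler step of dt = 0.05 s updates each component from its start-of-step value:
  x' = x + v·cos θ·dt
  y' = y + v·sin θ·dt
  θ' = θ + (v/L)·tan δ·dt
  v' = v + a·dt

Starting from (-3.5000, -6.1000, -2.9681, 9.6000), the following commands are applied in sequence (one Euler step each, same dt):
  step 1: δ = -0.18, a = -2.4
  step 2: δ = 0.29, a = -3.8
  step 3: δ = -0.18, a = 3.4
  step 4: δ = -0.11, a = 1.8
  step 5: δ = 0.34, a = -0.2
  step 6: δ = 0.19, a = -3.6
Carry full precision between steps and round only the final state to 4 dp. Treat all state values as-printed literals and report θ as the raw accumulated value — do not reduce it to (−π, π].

after step 1 (δ=-0.18, a=-2.4): (-3.972794, -6.182859, -2.993790, 9.480000)
after step 2 (δ=0.29, a=-3.8): (-4.441626, -6.252663, -2.952188, 9.290000)
after step 3 (δ=-0.18, a=3.4): (-4.897819, -6.340117, -2.977048, 9.460000)
after step 4 (δ=-0.11, a=1.8): (-5.364430, -6.417596, -2.992413, 9.550000)
after step 5 (δ=0.34, a=-0.2): (-5.836627, -6.488565, -2.942734, 9.540000)
after step 6 (δ=0.19, a=-3.6): (-6.304227, -6.582797, -2.915752, 9.360000)

(-6.3042, -6.5828, -2.9158, 9.3600)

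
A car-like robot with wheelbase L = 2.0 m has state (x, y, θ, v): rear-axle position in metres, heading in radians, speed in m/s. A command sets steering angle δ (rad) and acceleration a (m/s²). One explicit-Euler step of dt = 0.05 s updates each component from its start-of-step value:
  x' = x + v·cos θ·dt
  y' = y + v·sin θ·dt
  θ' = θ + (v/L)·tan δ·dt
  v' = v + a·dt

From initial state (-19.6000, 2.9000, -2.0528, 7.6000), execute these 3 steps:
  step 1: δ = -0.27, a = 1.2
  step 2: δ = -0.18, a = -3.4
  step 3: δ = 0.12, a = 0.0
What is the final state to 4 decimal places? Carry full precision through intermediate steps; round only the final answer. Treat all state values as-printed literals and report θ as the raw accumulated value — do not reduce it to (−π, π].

(-20.1732, 1.9183, -2.1177, 7.4900)

after step 1 (δ=-0.27, a=1.2): (-19.776151, 2.563294, -2.105384, 7.660000)
after step 2 (δ=-0.18, a=-3.4): (-19.971284, 2.233731, -2.140231, 7.490000)
after step 3 (δ=0.12, a=0.0): (-20.173198, 1.918325, -2.117653, 7.490000)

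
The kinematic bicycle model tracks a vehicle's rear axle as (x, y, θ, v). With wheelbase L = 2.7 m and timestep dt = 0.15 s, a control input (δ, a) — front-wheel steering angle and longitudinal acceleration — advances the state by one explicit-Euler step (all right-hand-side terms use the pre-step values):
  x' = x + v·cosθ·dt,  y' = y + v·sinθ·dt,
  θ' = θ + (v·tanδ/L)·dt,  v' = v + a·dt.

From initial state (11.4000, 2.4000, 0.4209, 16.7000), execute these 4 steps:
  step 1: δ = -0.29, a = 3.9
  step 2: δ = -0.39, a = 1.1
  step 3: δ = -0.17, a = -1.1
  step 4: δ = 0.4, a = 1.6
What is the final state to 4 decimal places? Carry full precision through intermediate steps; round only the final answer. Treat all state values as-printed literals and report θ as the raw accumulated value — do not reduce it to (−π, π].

(21.1584, 2.0960, -0.0111, 17.5250)

after step 1 (δ=-0.29, a=3.9): (13.686368, 3.423498, 0.144039, 17.285000)
after step 2 (δ=-0.39, a=1.1): (16.252268, 3.795666, -0.250688, 17.450000)
after step 3 (δ=-0.17, a=-1.1): (18.787950, 3.146342, -0.417099, 17.285000)
after step 4 (δ=0.4, a=1.6): (21.158418, 2.095993, -0.011100, 17.525000)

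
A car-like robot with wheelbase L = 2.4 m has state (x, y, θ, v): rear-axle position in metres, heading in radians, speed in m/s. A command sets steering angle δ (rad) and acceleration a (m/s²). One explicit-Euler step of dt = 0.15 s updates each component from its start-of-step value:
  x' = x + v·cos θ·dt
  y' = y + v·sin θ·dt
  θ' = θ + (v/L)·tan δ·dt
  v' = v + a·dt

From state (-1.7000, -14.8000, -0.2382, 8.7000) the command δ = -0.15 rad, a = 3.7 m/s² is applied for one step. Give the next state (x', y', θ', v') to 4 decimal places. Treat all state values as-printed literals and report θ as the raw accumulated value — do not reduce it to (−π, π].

(-0.4318, -15.1079, -0.3204, 9.2550)

x' = -1.7000 + 8.7000·cos(-0.2382)·0.15 = -0.4318
y' = -14.8000 + 8.7000·sin(-0.2382)·0.15 = -15.1079
θ' = -0.2382 + (8.7000/2.4)·tan(-0.15)·0.15 = -0.3204
v' = 8.7000 + 3.7000·0.15 = 9.2550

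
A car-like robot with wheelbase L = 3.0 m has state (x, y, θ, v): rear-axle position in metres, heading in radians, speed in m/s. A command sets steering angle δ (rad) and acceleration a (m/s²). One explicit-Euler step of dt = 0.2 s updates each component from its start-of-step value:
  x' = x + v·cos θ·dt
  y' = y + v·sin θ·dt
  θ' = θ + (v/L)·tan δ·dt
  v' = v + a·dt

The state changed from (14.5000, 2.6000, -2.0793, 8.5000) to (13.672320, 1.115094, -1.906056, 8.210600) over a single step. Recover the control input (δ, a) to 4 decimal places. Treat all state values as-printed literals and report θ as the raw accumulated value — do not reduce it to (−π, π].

a = (v'−v)/dt = (-0.289400)/0.2 = -1.4470
Δθ = θ'−θ = 0.173244;  (v·dt/L) = 8.5000·0.2/3.0 = 0.566667
tan δ = Δθ·L/(v·dt) = 0.305725  →  δ = 0.2967

δ = 0.2967, a = -1.4470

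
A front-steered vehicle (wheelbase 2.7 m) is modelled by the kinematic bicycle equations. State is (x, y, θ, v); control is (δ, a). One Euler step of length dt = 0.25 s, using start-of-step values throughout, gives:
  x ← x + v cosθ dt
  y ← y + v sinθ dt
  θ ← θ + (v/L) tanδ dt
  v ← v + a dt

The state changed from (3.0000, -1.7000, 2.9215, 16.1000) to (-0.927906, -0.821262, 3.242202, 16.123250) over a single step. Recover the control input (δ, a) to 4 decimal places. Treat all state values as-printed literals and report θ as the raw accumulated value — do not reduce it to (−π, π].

δ = 0.2119, a = 0.0930

a = (v'−v)/dt = (0.023250)/0.25 = 0.0930
Δθ = θ'−θ = 0.320702;  (v·dt/L) = 16.1000·0.25/2.7 = 1.490741
tan δ = Δθ·L/(v·dt) = 0.215129  →  δ = 0.2119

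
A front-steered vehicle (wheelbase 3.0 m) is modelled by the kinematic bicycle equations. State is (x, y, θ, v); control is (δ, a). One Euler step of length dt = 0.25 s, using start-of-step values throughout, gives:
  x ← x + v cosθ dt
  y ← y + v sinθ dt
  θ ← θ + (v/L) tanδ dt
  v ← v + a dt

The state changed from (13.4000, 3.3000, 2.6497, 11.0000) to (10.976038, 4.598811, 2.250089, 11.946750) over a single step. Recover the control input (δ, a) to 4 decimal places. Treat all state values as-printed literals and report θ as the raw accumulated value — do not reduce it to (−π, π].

a = (v'−v)/dt = (0.946750)/0.25 = 3.7870
Δθ = θ'−θ = -0.399611;  (v·dt/L) = 11.0000·0.25/3.0 = 0.916667
tan δ = Δθ·L/(v·dt) = -0.435939  →  δ = -0.4111

δ = -0.4111, a = 3.7870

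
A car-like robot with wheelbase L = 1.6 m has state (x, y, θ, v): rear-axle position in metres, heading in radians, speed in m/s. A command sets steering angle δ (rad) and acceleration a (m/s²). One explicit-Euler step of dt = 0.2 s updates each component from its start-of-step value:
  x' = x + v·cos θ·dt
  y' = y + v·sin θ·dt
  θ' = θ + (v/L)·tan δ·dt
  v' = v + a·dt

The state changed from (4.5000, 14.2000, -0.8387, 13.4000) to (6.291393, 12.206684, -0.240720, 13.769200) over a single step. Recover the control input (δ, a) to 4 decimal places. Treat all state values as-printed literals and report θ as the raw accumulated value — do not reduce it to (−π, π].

δ = 0.3429, a = 1.8460

a = (v'−v)/dt = (0.369200)/0.2 = 1.8460
Δθ = θ'−θ = 0.597980;  (v·dt/L) = 13.4000·0.2/1.6 = 1.675000
tan δ = Δθ·L/(v·dt) = 0.357003  →  δ = 0.3429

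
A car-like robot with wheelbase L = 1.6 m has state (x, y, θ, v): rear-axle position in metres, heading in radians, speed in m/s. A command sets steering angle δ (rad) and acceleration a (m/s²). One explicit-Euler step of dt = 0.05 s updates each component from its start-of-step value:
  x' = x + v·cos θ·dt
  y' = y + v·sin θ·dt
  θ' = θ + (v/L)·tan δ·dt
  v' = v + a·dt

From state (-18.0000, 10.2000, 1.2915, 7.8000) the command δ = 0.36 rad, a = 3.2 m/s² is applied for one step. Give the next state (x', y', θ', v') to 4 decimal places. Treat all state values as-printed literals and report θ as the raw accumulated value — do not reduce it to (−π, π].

(-17.8925, 10.5749, 1.3832, 7.9600)

x' = -18.0000 + 7.8000·cos(1.2915)·0.05 = -17.8925
y' = 10.2000 + 7.8000·sin(1.2915)·0.05 = 10.5749
θ' = 1.2915 + (7.8000/1.6)·tan(0.36)·0.05 = 1.3832
v' = 7.8000 + 3.2000·0.05 = 7.9600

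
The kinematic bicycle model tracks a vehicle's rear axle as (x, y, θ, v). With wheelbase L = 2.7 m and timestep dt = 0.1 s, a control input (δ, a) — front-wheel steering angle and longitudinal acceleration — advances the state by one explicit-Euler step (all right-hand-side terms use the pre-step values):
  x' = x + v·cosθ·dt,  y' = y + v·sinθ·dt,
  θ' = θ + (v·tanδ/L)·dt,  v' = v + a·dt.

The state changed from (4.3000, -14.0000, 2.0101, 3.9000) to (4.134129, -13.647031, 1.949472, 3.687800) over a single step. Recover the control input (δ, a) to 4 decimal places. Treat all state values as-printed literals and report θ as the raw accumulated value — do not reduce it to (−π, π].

δ = -0.3974, a = -2.1220

a = (v'−v)/dt = (-0.212200)/0.1 = -2.1220
Δθ = θ'−θ = -0.060628;  (v·dt/L) = 3.9000·0.1/2.7 = 0.144444
tan δ = Δθ·L/(v·dt) = -0.419732  →  δ = -0.3974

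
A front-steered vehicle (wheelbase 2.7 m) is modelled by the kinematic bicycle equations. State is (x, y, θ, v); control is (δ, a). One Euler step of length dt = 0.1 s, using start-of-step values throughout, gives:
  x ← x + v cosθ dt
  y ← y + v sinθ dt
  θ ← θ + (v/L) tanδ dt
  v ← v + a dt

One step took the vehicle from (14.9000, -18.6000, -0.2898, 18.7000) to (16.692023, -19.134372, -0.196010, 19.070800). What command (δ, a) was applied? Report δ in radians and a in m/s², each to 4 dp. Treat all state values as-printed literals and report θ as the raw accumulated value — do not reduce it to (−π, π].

a = (v'−v)/dt = (0.370800)/0.1 = 3.7080
Δθ = θ'−θ = 0.093790;  (v·dt/L) = 18.7000·0.1/2.7 = 0.692593
tan δ = Δθ·L/(v·dt) = 0.135419  →  δ = 0.1346

δ = 0.1346, a = 3.7080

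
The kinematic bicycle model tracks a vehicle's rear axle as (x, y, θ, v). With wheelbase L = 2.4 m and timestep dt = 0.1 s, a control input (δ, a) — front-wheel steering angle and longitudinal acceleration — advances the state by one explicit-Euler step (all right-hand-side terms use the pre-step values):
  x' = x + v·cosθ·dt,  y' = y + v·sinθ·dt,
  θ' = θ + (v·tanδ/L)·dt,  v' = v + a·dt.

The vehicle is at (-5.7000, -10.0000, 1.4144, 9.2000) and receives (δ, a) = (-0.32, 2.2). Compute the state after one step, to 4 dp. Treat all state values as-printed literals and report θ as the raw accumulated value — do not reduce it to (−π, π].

x' = -5.7000 + 9.2000·cos(1.4144)·0.1 = -5.5567
y' = -10.0000 + 9.2000·sin(1.4144)·0.1 = -9.0912
θ' = 1.4144 + (9.2000/2.4)·tan(-0.32)·0.1 = 1.2874
v' = 9.2000 + 2.2000·0.1 = 9.4200

(-5.5567, -9.0912, 1.2874, 9.4200)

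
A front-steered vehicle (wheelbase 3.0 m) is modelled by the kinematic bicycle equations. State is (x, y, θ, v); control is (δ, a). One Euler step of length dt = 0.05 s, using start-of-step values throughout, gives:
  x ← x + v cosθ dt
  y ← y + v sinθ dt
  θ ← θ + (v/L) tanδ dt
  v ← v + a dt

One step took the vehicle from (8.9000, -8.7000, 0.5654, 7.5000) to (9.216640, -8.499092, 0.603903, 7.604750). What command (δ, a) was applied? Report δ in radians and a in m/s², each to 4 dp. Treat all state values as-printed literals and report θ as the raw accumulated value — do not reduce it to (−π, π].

δ = 0.2988, a = 2.0950

a = (v'−v)/dt = (0.104750)/0.05 = 2.0950
Δθ = θ'−θ = 0.038503;  (v·dt/L) = 7.5000·0.05/3.0 = 0.125000
tan δ = Δθ·L/(v·dt) = 0.308024  →  δ = 0.2988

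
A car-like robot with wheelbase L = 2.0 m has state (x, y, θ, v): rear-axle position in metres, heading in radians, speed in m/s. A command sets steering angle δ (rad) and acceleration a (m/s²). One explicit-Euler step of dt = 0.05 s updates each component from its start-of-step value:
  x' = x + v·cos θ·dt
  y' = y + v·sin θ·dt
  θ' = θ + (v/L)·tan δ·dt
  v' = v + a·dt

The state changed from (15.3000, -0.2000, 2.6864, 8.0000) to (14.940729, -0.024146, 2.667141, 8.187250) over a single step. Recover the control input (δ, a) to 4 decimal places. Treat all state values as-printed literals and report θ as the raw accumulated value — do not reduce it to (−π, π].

δ = -0.0960, a = 3.7450

a = (v'−v)/dt = (0.187250)/0.05 = 3.7450
Δθ = θ'−θ = -0.019259;  (v·dt/L) = 8.0000·0.05/2.0 = 0.200000
tan δ = Δθ·L/(v·dt) = -0.096295  →  δ = -0.0960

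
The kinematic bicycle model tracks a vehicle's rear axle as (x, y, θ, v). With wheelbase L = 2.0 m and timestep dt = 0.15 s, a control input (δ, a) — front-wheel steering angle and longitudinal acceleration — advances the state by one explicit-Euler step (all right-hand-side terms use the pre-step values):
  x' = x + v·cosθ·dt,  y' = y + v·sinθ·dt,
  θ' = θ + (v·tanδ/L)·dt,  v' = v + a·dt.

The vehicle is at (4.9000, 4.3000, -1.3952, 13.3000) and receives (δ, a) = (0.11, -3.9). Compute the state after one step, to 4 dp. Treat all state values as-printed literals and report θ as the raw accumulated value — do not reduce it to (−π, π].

(5.2485, 2.3357, -1.2850, 12.7150)

x' = 4.9000 + 13.3000·cos(-1.3952)·0.15 = 5.2485
y' = 4.3000 + 13.3000·sin(-1.3952)·0.15 = 2.3357
θ' = -1.3952 + (13.3000/2.0)·tan(0.11)·0.15 = -1.2850
v' = 13.3000 − 3.9000·0.15 = 12.7150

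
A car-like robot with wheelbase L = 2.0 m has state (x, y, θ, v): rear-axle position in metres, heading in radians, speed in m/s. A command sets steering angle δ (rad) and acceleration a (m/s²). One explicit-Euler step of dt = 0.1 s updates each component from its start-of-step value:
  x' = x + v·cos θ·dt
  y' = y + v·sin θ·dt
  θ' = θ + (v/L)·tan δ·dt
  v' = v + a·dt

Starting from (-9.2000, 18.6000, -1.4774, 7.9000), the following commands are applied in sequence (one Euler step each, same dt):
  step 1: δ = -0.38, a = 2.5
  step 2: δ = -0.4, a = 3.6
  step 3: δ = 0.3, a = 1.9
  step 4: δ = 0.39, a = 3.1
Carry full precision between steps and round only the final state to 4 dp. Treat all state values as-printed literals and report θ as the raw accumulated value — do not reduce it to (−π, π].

after step 1 (δ=-0.38, a=2.5): (-9.126324, 17.813443, -1.635168, 8.150000)
after step 2 (δ=-0.4, a=3.6): (-9.178751, 17.000131, -1.807456, 8.510000)
after step 3 (δ=0.3, a=1.9): (-9.378274, 16.172851, -1.675834, 8.700000)
after step 4 (δ=0.39, a=3.1): (-9.469488, 15.307646, -1.497025, 9.010000)

(-9.4695, 15.3076, -1.4970, 9.0100)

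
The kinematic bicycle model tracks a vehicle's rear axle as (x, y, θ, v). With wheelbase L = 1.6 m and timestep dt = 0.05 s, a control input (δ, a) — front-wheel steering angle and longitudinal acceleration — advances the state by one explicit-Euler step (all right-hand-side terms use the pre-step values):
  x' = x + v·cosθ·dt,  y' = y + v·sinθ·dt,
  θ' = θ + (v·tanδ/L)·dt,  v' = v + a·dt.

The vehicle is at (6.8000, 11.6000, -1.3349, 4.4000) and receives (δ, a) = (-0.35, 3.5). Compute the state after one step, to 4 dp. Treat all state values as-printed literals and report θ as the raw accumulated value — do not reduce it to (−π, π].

x' = 6.8000 + 4.4000·cos(-1.3349)·0.05 = 6.8514
y' = 11.6000 + 4.4000·sin(-1.3349)·0.05 = 11.3861
θ' = -1.3349 + (4.4000/1.6)·tan(-0.35)·0.05 = -1.3851
v' = 4.4000 + 3.5000·0.05 = 4.5750

(6.8514, 11.3861, -1.3851, 4.5750)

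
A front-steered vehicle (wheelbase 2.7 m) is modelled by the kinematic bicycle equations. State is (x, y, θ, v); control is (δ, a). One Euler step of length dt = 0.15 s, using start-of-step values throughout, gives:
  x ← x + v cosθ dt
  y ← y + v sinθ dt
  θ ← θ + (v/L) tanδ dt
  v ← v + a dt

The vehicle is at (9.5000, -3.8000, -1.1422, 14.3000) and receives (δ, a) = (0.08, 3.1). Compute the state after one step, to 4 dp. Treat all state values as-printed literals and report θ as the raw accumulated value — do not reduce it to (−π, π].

x' = 9.5000 + 14.3000·cos(-1.1422)·0.15 = 10.3915
y' = -3.8000 + 14.3000·sin(-1.1422)·0.15 = -5.7510
θ' = -1.1422 + (14.3000/2.7)·tan(0.08)·0.15 = -1.0785
v' = 14.3000 + 3.1000·0.15 = 14.7650

(10.3915, -5.7510, -1.0785, 14.7650)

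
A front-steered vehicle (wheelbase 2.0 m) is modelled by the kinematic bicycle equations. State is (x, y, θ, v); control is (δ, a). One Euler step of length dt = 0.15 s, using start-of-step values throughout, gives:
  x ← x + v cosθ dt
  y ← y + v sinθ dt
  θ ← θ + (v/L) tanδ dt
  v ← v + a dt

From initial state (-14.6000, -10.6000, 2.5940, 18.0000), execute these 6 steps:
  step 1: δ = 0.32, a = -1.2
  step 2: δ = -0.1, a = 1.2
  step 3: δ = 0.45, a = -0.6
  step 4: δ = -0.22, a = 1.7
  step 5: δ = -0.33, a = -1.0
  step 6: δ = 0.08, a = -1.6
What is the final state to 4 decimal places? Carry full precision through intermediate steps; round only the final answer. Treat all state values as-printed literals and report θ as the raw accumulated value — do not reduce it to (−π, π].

after step 1 (δ=0.32, a=-1.2): (-16.905207, -9.194290, 3.041376, 17.820000)
after step 2 (δ=-0.1, a=1.2): (-19.564795, -8.926858, 2.907278, 18.000000)
after step 3 (δ=0.45, a=-0.6): (-22.191014, -8.299983, 3.559403, 17.910000)
after step 4 (δ=-0.22, a=1.7): (-24.646421, -9.390057, 3.259026, 18.165000)
after step 5 (δ=-0.33, a=-1.0): (-27.352404, -9.709298, 2.792379, 18.015000)
after step 6 (δ=0.08, a=-1.6): (-29.891552, -8.784698, 2.900700, 17.775000)

(-29.8916, -8.7847, 2.9007, 17.7750)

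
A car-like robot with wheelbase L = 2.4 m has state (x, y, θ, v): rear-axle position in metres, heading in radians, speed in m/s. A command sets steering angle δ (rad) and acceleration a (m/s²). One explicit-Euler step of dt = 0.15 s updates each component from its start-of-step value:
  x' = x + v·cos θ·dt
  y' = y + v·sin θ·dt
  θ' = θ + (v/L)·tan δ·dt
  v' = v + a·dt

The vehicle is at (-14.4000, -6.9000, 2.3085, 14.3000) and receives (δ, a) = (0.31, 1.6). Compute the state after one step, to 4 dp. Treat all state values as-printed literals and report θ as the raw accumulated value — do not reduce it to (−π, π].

(-15.8427, -5.3127, 2.5948, 14.5400)

x' = -14.4000 + 14.3000·cos(2.3085)·0.15 = -15.8427
y' = -6.9000 + 14.3000·sin(2.3085)·0.15 = -5.3127
θ' = 2.3085 + (14.3000/2.4)·tan(0.31)·0.15 = 2.5948
v' = 14.3000 + 1.6000·0.15 = 14.5400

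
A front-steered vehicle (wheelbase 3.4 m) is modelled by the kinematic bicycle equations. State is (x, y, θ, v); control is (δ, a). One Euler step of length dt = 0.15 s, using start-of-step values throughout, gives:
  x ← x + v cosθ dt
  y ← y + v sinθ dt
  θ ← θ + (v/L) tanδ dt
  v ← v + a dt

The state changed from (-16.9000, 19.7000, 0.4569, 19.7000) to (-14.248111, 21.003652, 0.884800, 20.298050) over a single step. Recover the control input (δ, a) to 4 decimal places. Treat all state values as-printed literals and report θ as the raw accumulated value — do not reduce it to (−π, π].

a = (v'−v)/dt = (0.598050)/0.15 = 3.9870
Δθ = θ'−θ = 0.427900;  (v·dt/L) = 19.7000·0.15/3.4 = 0.869118
tan δ = Δθ·L/(v·dt) = 0.492338  →  δ = 0.4575

δ = 0.4575, a = 3.9870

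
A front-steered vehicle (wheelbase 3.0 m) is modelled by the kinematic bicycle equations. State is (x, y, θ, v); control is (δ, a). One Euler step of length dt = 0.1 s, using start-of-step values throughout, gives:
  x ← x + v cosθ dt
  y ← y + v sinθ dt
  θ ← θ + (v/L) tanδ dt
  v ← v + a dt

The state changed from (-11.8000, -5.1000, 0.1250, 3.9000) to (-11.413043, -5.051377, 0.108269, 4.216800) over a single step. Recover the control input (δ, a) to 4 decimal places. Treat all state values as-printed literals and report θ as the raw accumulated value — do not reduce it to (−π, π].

δ = -0.1280, a = 3.1680

a = (v'−v)/dt = (0.316800)/0.1 = 3.1680
Δθ = θ'−θ = -0.016731;  (v·dt/L) = 3.9000·0.1/3.0 = 0.130000
tan δ = Δθ·L/(v·dt) = -0.128700  →  δ = -0.1280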